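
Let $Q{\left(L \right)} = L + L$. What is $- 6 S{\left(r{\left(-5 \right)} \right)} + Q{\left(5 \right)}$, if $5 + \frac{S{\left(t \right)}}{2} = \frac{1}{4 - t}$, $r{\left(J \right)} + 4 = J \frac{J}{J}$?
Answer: $\frac{898}{13} \approx 69.077$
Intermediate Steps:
$r{\left(J \right)} = -4 + J$ ($r{\left(J \right)} = -4 + J \frac{J}{J} = -4 + J 1 = -4 + J$)
$Q{\left(L \right)} = 2 L$
$S{\left(t \right)} = -10 + \frac{2}{4 - t}$
$- 6 S{\left(r{\left(-5 \right)} \right)} + Q{\left(5 \right)} = - 6 \frac{2 \left(19 - 5 \left(-4 - 5\right)\right)}{-4 - 9} + 2 \cdot 5 = - 6 \frac{2 \left(19 - -45\right)}{-4 - 9} + 10 = - 6 \frac{2 \left(19 + 45\right)}{-13} + 10 = - 6 \cdot 2 \left(- \frac{1}{13}\right) 64 + 10 = \left(-6\right) \left(- \frac{128}{13}\right) + 10 = \frac{768}{13} + 10 = \frac{898}{13}$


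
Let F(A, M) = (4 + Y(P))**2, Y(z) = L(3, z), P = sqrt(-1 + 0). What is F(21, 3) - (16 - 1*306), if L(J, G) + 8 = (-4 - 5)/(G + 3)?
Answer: 8352/25 - 603*I/50 ≈ 334.08 - 12.06*I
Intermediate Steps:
L(J, G) = -8 - 9/(3 + G) (L(J, G) = -8 + (-4 - 5)/(G + 3) = -8 - 9/(3 + G))
P = I (P = sqrt(-1) = I ≈ 1.0*I)
Y(z) = (-33 - 8*z)/(3 + z)
F(A, M) = (4 + (-33 - 8*I)*(3 - I)/10)**2 (F(A, M) = (4 + (-33 - 8*I)/(3 + I))**2 = (4 + ((3 - I)/10)*(-33 - 8*I))**2 = (4 + (-33 - 8*I)*(3 - I)/10)**2)
F(21, 3) - (16 - 1*306) = (1102/25 - 603*I/50) - (16 - 1*306) = (1102/25 - 603*I/50) - (16 - 306) = (1102/25 - 603*I/50) - 1*(-290) = (1102/25 - 603*I/50) + 290 = 8352/25 - 603*I/50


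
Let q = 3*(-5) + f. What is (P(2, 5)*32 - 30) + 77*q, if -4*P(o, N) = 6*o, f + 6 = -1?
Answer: -1820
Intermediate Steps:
f = -7 (f = -6 - 1 = -7)
P(o, N) = -3*o/2
q = -22 (q = 3*(-5) - 7 = -15 - 7 = -22)
(P(2, 5)*32 - 30) + 77*q = (-3/2*2*32 - 30) + 77*(-22) = (-3*32 - 30) - 1694 = (-96 - 30) - 1694 = -126 - 1694 = -1820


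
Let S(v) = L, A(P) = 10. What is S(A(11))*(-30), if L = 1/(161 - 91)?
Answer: -3/7 ≈ -0.42857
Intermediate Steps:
L = 1/70 ≈ 0.014286
S(v) = 1/70
S(A(11))*(-30) = (1/70)*(-30) = -3/7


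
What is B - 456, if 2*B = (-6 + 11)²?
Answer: -887/2 ≈ -443.50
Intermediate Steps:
B = 25/2 (B = (-6 + 11)²/2 = (½)*5² = (½)*25 = 25/2 ≈ 12.500)
B - 456 = 25/2 - 456 = -887/2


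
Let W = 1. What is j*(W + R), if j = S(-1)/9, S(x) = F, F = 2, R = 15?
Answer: 32/9 ≈ 3.5556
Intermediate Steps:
S(x) = 2
j = 2/9 ≈ 0.22222
j*(W + R) = 2*(1 + 15)/9 = (2/9)*16 = 32/9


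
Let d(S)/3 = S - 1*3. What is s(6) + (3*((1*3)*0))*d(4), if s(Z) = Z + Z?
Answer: 12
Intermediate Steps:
d(S) = -9 + 3*S (d(S) = 3*(S - 1*3) = 3*(S - 3) = 3*(-3 + S) = -9 + 3*S)
s(Z) = 2*Z
s(6) + (3*((1*3)*0))*d(4) = 2*6 + (3*((1*3)*0))*(-9 + 3*4) = 12 + (3*(3*0))*(-9 + 12) = 12 + (3*0)*3 = 12 + 0*3 = 12 + 0 = 12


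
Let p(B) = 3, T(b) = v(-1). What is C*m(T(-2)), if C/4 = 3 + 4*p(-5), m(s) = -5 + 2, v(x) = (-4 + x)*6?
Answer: -180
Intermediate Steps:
v(x) = -24 + 6*x
T(b) = -30 (T(b) = -24 + 6*(-1) = -24 - 6 = -30)
m(s) = -3
C = 60 (C = 4*(3 + 4*3) = 4*(3 + 12) = 4*15 = 60)
C*m(T(-2)) = 60*(-3) = -180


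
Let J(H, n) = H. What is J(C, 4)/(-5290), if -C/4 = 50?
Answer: 20/529 ≈ 0.037807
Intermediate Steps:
C = -200 (C = -4*50 = -200)
J(C, 4)/(-5290) = -200/(-5290) = -200*(-1/5290) = 20/529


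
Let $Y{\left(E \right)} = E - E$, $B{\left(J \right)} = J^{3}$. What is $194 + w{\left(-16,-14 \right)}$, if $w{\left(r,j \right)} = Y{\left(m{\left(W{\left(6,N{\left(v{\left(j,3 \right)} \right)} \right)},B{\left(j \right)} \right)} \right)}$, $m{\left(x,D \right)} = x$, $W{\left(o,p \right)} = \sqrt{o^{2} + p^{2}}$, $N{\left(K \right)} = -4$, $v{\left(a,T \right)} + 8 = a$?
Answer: $194$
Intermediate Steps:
$v{\left(a,T \right)} = -8 + a$
$Y{\left(E \right)} = 0$
$w{\left(r,j \right)} = 0$
$194 + w{\left(-16,-14 \right)} = 194 + 0 = 194$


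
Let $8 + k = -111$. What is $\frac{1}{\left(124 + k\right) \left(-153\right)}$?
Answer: $- \frac{1}{765} \approx -0.0013072$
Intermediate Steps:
$k = -119$ ($k = -8 - 111 = -119$)
$\frac{1}{\left(124 + k\right) \left(-153\right)} = \frac{1}{\left(124 - 119\right) \left(-153\right)} = \frac{1}{5 \left(-153\right)} = \frac{1}{-765} = - \frac{1}{765}$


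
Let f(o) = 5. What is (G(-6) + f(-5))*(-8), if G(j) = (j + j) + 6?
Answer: 8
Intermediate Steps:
G(j) = 6 + 2*j (G(j) = 2*j + 6 = 6 + 2*j)
(G(-6) + f(-5))*(-8) = ((6 + 2*(-6)) + 5)*(-8) = ((6 - 12) + 5)*(-8) = (-6 + 5)*(-8) = -1*(-8) = 8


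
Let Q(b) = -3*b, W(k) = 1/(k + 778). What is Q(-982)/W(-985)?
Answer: -609822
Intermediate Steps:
W(k) = 1/(778 + k)
Q(-982)/W(-985) = (-3*(-982))/(1/(778 - 985)) = 2946/(1/(-207)) = 2946/(-1/207) = 2946*(-207) = -609822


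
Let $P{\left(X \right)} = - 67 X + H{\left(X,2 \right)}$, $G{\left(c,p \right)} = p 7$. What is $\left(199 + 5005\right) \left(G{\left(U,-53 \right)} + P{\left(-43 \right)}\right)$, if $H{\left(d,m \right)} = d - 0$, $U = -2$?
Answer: $12838268$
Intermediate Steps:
$H{\left(d,m \right)} = d$ ($H{\left(d,m \right)} = d + 0 = d$)
$G{\left(c,p \right)} = 7 p$
$P{\left(X \right)} = - 66 X$ ($P{\left(X \right)} = - 67 X + X = - 66 X$)
$\left(199 + 5005\right) \left(G{\left(U,-53 \right)} + P{\left(-43 \right)}\right) = \left(199 + 5005\right) \left(7 \left(-53\right) - -2838\right) = 5204 \left(-371 + 2838\right) = 5204 \cdot 2467 = 12838268$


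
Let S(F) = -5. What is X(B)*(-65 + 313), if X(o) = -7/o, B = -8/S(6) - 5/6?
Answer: -52080/23 ≈ -2264.3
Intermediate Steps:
B = 23/30 (B = -8/(-5) - 5/6 = -8*(-⅕) - 5*⅙ = 8/5 - ⅚ = 23/30 ≈ 0.76667)
X(B)*(-65 + 313) = (-7/23/30)*(-65 + 313) = -7*30/23*248 = -210/23*248 = -52080/23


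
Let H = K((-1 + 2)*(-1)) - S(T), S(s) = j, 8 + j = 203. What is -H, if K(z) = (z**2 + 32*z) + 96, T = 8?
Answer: 130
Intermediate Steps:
j = 195 (j = -8 + 203 = 195)
S(s) = 195
K(z) = 96 + z**2 + 32*z
H = -130 (H = (96 + ((-1 + 2)*(-1))**2 + 32*((-1 + 2)*(-1))) - 1*195 = (96 + (1*(-1))**2 + 32*(1*(-1))) - 195 = (96 + (-1)**2 + 32*(-1)) - 195 = (96 + 1 - 32) - 195 = 65 - 195 = -130)
-H = -1*(-130) = 130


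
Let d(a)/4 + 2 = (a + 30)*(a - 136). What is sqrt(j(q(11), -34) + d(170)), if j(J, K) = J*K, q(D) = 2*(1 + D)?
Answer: 2*sqrt(6594) ≈ 162.41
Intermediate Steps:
d(a) = -8 + 4*(-136 + a)*(30 + a) (d(a) = -8 + 4*((a + 30)*(a - 136)) = -8 + 4*((30 + a)*(-136 + a)) = -8 + 4*((-136 + a)*(30 + a)) = -8 + 4*(-136 + a)*(30 + a))
q(D) = 2 + 2*D
sqrt(j(q(11), -34) + d(170)) = sqrt((2 + 2*11)*(-34) + (-16328 - 424*170 + 4*170**2)) = sqrt((2 + 22)*(-34) + (-16328 - 72080 + 4*28900)) = sqrt(24*(-34) + (-16328 - 72080 + 115600)) = sqrt(-816 + 27192) = sqrt(26376) = 2*sqrt(6594)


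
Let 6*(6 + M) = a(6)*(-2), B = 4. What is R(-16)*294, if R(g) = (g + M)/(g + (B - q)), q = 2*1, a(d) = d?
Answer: 504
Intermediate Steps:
q = 2
M = -8 (M = -6 + (6*(-2))/6 = -6 + (⅙)*(-12) = -6 - 2 = -8)
R(g) = (-8 + g)/(2 + g) (R(g) = (g - 8)/(g + (4 - 1*2)) = (-8 + g)/(g + (4 - 2)) = (-8 + g)/(g + 2) = (-8 + g)/(2 + g))
R(-16)*294 = ((-8 - 16)/(2 - 16))*294 = (-24/(-14))*294 = -1/14*(-24)*294 = (12/7)*294 = 504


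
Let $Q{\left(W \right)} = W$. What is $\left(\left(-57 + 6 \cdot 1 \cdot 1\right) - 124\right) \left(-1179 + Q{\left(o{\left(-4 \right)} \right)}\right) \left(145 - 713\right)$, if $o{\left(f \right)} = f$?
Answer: $-117590200$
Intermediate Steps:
$\left(\left(-57 + 6 \cdot 1 \cdot 1\right) - 124\right) \left(-1179 + Q{\left(o{\left(-4 \right)} \right)}\right) \left(145 - 713\right) = \left(\left(-57 + 6 \cdot 1 \cdot 1\right) - 124\right) \left(-1179 - 4\right) \left(145 - 713\right) = \left(\left(-57 + 6 \cdot 1\right) - 124\right) \left(\left(-1183\right) \left(-568\right)\right) = \left(\left(-57 + 6\right) - 124\right) 671944 = \left(-51 - 124\right) 671944 = \left(-175\right) 671944 = -117590200$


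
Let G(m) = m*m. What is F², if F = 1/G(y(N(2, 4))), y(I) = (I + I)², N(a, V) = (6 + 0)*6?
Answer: 1/722204136308736 ≈ 1.3846e-15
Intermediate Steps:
N(a, V) = 36 (N(a, V) = 6*6 = 36)
y(I) = 4*I² (y(I) = (2*I)² = 4*I²)
G(m) = m²
F = 1/26873856 (F = 1/((4*36²)²) = 1/((4*1296)²) = 1/(5184²) = 1/26873856 ≈ 3.7211e-8)
F² = (1/26873856)² = 1/722204136308736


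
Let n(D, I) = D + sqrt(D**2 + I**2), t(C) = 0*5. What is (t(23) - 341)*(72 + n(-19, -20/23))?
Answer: -18073 - 341*sqrt(191369)/23 ≈ -24559.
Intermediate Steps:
t(C) = 0
(t(23) - 341)*(72 + n(-19, -20/23)) = (0 - 341)*(72 + (-19 + sqrt((-19)**2 + (-20/23)**2))) = -341*(72 + (-19 + sqrt(361 + (-20*1/23)**2))) = -341*(72 + (-19 + sqrt(361 + (-20/23)**2))) = -341*(72 + (-19 + sqrt(361 + 400/529))) = -341*(72 + (-19 + sqrt(191369/529))) = -341*(72 + (-19 + sqrt(191369)/23)) = -341*(53 + sqrt(191369)/23) = -18073 - 341*sqrt(191369)/23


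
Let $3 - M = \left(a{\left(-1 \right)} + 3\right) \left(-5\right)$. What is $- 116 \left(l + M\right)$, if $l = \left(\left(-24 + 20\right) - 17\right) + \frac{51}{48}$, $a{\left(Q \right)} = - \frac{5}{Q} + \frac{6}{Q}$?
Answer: $\frac{3219}{4} \approx 804.75$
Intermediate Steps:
$a{\left(Q \right)} = \frac{1}{Q}$
$M = 13$ ($M = 3 - \left(\frac{1}{-1} + 3\right) \left(-5\right) = 3 - \left(-1 + 3\right) \left(-5\right) = 3 - 2 \left(-5\right) = 3 - -10 = 3 + 10 = 13$)
$l = - \frac{319}{16}$ ($l = \left(-4 - 17\right) + 51 \cdot \frac{1}{48} = -21 + \frac{17}{16} = - \frac{319}{16} \approx -19.938$)
$- 116 \left(l + M\right) = - 116 \left(- \frac{319}{16} + 13\right) = \left(-116\right) \left(- \frac{111}{16}\right) = \frac{3219}{4}$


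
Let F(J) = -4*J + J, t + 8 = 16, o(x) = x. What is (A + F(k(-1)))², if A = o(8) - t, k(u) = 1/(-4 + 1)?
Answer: 1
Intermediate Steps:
t = 8 (t = -8 + 16 = 8)
k(u) = -⅓ (k(u) = 1/(-3) = -⅓)
F(J) = -3*J
A = 0 (A = 8 - 1*8 = 8 - 8 = 0)
(A + F(k(-1)))² = (0 - 3*(-⅓))² = (0 + 1)² = 1² = 1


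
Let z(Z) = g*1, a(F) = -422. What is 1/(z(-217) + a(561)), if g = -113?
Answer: -1/535 ≈ -0.0018692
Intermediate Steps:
z(Z) = -113 (z(Z) = -113*1 = -113)
1/(z(-217) + a(561)) = 1/(-113 - 422) = 1/(-535) = -1/535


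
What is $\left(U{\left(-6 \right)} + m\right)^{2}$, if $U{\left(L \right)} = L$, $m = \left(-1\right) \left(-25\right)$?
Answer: $361$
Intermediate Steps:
$m = 25$
$\left(U{\left(-6 \right)} + m\right)^{2} = \left(-6 + 25\right)^{2} = 19^{2} = 361$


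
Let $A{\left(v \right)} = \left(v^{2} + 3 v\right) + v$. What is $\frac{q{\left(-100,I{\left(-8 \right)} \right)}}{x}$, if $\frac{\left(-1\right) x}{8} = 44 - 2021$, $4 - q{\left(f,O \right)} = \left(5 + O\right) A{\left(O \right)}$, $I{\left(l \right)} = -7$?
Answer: $\frac{23}{7908} \approx 0.0029084$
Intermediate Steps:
$A{\left(v \right)} = v^{2} + 4 v$
$q{\left(f,O \right)} = 4 - O \left(4 + O\right) \left(5 + O\right)$ ($q{\left(f,O \right)} = 4 - \left(5 + O\right) O \left(4 + O\right) = 4 - O \left(4 + O\right) \left(5 + O\right)$)
$x = 15816$ ($x = - 8 \left(44 - 2021\right) = \left(-8\right) \left(-1977\right) = 15816$)
$\frac{q{\left(-100,I{\left(-8 \right)} \right)}}{x} = \frac{4 - \left(-7\right)^{3} - -140 - 9 \left(-7\right)^{2}}{15816} = \left(4 - -343 + 140 - 441\right) \frac{1}{15816} = \left(4 + 343 + 140 - 441\right) \frac{1}{15816} = 46 \cdot \frac{1}{15816} = \frac{23}{7908}$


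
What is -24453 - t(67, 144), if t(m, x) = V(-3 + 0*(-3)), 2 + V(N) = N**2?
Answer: -24460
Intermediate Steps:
V(N) = -2 + N**2
t(m, x) = 7 (t(m, x) = -2 + (-3 + 0*(-3))**2 = -2 + (-3 + 0)**2 = -2 + (-3)**2 = -2 + 9 = 7)
-24453 - t(67, 144) = -24453 - 1*7 = -24453 - 7 = -24460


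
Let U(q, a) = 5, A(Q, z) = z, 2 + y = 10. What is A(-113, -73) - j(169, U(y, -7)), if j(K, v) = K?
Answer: -242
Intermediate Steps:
y = 8 (y = -2 + 10 = 8)
A(-113, -73) - j(169, U(y, -7)) = -73 - 1*169 = -73 - 169 = -242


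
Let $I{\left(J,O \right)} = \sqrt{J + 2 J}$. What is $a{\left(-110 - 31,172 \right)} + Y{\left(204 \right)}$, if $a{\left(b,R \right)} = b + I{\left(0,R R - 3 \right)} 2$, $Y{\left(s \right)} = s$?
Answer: $63$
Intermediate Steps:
$I{\left(J,O \right)} = \sqrt{3} \sqrt{J}$ ($I{\left(J,O \right)} = \sqrt{3 J} = \sqrt{3} \sqrt{J}$)
$a{\left(b,R \right)} = b$ ($a{\left(b,R \right)} = b + \sqrt{3} \sqrt{0} \cdot 2 = b + \sqrt{3} \cdot 0 \cdot 2 = b + 0 \cdot 2 = b + 0 = b$)
$a{\left(-110 - 31,172 \right)} + Y{\left(204 \right)} = \left(-110 - 31\right) + 204 = -141 + 204 = 63$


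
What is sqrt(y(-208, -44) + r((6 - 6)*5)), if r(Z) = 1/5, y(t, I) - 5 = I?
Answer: I*sqrt(970)/5 ≈ 6.229*I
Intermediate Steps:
y(t, I) = 5 + I
r(Z) = 1/5
sqrt(y(-208, -44) + r((6 - 6)*5)) = sqrt((5 - 44) + 1/5) = sqrt(-39 + 1/5) = sqrt(-194/5) = I*sqrt(970)/5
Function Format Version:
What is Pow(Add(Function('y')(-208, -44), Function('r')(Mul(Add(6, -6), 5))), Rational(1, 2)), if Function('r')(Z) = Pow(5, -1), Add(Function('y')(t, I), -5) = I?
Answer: Mul(Rational(1, 5), I, Pow(970, Rational(1, 2))) ≈ Mul(6.2290, I)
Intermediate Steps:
Function('y')(t, I) = Add(5, I)
Function('r')(Z) = Rational(1, 5)
Pow(Add(Function('y')(-208, -44), Function('r')(Mul(Add(6, -6), 5))), Rational(1, 2)) = Pow(Add(Add(5, -44), Rational(1, 5)), Rational(1, 2)) = Pow(Add(-39, Rational(1, 5)), Rational(1, 2)) = Pow(Rational(-194, 5), Rational(1, 2)) = Mul(Rational(1, 5), I, Pow(970, Rational(1, 2)))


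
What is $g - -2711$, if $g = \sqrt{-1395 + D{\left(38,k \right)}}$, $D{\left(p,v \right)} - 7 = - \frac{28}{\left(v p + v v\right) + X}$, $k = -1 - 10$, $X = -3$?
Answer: $2711 + \frac{i \sqrt{312279}}{15} \approx 2711.0 + 37.255 i$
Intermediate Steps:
$k = -11$
$D{\left(p,v \right)} = 7 - \frac{28}{-3 + v^{2} + p v}$ ($D{\left(p,v \right)} = 7 - \frac{28}{\left(v p + v v\right) - 3} = 7 - \frac{28}{\left(p v + v^{2}\right) - 3} = 7 - \frac{28}{\left(v^{2} + p v\right) - 3} = 7 - \frac{28}{-3 + v^{2} + p v}$)
$g = \frac{i \sqrt{312279}}{15}$ ($g = \sqrt{-1395 + \frac{7 \left(-7 + \left(-11\right)^{2} + 38 \left(-11\right)\right)}{-3 + \left(-11\right)^{2} + 38 \left(-11\right)}} = \sqrt{-1395 + \frac{7 \left(-7 + 121 - 418\right)}{-3 + 121 - 418}} = \sqrt{-1395 + 7 \frac{1}{-300} \left(-304\right)} = \sqrt{-1395 + 7 \left(- \frac{1}{300}\right) \left(-304\right)} = \sqrt{-1395 + \frac{532}{75}} = \sqrt{- \frac{104093}{75}} = \frac{i \sqrt{312279}}{15} \approx 37.255 i$)
$g - -2711 = \frac{i \sqrt{312279}}{15} - -2711 = \frac{i \sqrt{312279}}{15} + 2711 = 2711 + \frac{i \sqrt{312279}}{15}$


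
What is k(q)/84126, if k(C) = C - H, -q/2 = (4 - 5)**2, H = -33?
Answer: 31/84126 ≈ 0.00036850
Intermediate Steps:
q = -2 (q = -2*(4 - 5)**2 = -2*(-1)**2 = -2*1 = -2)
k(C) = 33 + C (k(C) = C - 1*(-33) = C + 33 = 33 + C)
k(q)/84126 = (33 - 2)/84126 = 31*(1/84126) = 31/84126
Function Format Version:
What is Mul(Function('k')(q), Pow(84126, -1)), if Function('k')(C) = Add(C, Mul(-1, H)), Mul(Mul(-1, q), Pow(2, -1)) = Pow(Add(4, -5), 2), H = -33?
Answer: Rational(31, 84126) ≈ 0.00036850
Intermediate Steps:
q = -2 (q = Mul(-2, Pow(Add(4, -5), 2)) = Mul(-2, Pow(-1, 2)) = Mul(-2, 1) = -2)
Function('k')(C) = Add(33, C) (Function('k')(C) = Add(C, Mul(-1, -33)) = Add(C, 33) = Add(33, C))
Mul(Function('k')(q), Pow(84126, -1)) = Mul(Add(33, -2), Pow(84126, -1)) = Mul(31, Rational(1, 84126)) = Rational(31, 84126)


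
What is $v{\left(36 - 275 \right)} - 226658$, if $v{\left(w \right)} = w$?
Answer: $-226897$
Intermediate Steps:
$v{\left(36 - 275 \right)} - 226658 = \left(36 - 275\right) - 226658 = -239 - 226658 = -226897$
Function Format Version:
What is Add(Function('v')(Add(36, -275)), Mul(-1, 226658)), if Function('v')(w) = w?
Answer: -226897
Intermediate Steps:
Add(Function('v')(Add(36, -275)), Mul(-1, 226658)) = Add(Add(36, -275), Mul(-1, 226658)) = Add(-239, -226658) = -226897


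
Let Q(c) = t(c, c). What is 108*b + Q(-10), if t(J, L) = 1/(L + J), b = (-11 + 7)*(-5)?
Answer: 43199/20 ≈ 2159.9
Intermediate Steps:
b = 20 (b = -4*(-5) = 20)
t(J, L) = 1/(J + L)
Q(c) = 1/(2*c) (Q(c) = 1/(c + c) = 1/(2*c))
108*b + Q(-10) = 108*20 + (1/2)/(-10) = 2160 + (1/2)*(-1/10) = 2160 - 1/20 = 43199/20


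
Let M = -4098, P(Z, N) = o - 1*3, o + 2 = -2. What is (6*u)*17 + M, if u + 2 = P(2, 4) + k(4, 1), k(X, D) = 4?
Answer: -4608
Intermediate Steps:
o = -4 (o = -2 - 2 = -4)
P(Z, N) = -7 (P(Z, N) = -4 - 1*3 = -4 - 3 = -7)
u = -5 (u = -2 + (-7 + 4) = -2 - 3 = -5)
(6*u)*17 + M = (6*(-5))*17 - 4098 = -30*17 - 4098 = -510 - 4098 = -4608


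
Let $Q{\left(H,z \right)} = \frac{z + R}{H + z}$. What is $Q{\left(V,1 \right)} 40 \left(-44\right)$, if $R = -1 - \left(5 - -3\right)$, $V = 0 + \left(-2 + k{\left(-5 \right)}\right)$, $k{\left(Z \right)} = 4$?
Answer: $\frac{14080}{3} \approx 4693.3$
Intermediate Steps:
$V = 2$ ($V = 0 + \left(-2 + 4\right) = 0 + 2 = 2$)
$R = -9$ ($R = -1 - \left(5 + 3\right) = -1 - 8 = -9$)
$Q{\left(H,z \right)} = \frac{-9 + z}{H + z}$ ($Q{\left(H,z \right)} = \frac{z - 9}{H + z} = \frac{-9 + z}{H + z}$)
$Q{\left(V,1 \right)} 40 \left(-44\right) = \frac{-9 + 1}{2 + 1} \cdot 40 \left(-44\right) = \frac{1}{3} \left(-8\right) 40 \left(-44\right) = \left(- \frac{8}{3}\right) 40 \left(-44\right) = \left(- \frac{320}{3}\right) \left(-44\right) = \frac{14080}{3}$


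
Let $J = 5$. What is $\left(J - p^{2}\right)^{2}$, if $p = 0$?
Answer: $25$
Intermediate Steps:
$\left(J - p^{2}\right)^{2} = \left(5 - 0^{2}\right)^{2} = \left(5 - 0\right)^{2} = \left(5 + 0\right)^{2} = 5^{2} = 25$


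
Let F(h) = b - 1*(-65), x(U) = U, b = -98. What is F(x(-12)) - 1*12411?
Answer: -12444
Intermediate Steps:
F(h) = -33 (F(h) = -98 - 1*(-65) = -98 + 65 = -33)
F(x(-12)) - 1*12411 = -33 - 1*12411 = -33 - 12411 = -12444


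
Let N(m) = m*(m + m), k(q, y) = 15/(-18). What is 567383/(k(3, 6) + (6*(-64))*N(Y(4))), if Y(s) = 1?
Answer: -3404298/4613 ≈ -737.98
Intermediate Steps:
k(q, y) = -5/6 (k(q, y) = 15*(-1/18) = -5/6)
N(m) = 2*m**2 (N(m) = m*(2*m) = 2*m**2)
567383/(k(3, 6) + (6*(-64))*N(Y(4))) = 567383/(-5/6 + (6*(-64))*(2*1**2)) = 567383/(-5/6 - 768) = 567383/(-4613/6) = 567383*(-6/4613) = -3404298/4613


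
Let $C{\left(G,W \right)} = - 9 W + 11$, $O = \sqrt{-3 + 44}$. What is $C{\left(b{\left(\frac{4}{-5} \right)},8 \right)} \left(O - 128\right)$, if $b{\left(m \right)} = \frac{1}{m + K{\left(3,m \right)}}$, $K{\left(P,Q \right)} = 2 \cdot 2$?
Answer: $7808 - 61 \sqrt{41} \approx 7417.4$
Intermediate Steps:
$O = \sqrt{41} \approx 6.4031$
$K{\left(P,Q \right)} = 4$
$b{\left(m \right)} = \frac{1}{4 + m}$ ($b{\left(m \right)} = \frac{1}{m + 4} = \frac{1}{4 + m}$)
$C{\left(G,W \right)} = 11 - 9 W$
$C{\left(b{\left(\frac{4}{-5} \right)},8 \right)} \left(O - 128\right) = \left(11 - 72\right) \left(\sqrt{41} - 128\right) = \left(11 - 72\right) \left(-128 + \sqrt{41}\right) = - 61 \left(-128 + \sqrt{41}\right) = 7808 - 61 \sqrt{41}$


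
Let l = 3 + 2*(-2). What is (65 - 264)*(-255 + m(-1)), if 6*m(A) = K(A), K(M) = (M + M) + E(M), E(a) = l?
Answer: 101689/2 ≈ 50845.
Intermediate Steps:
l = -1 (l = 3 - 4 = -1)
E(a) = -1
K(M) = -1 + 2*M (K(M) = (M + M) - 1 = 2*M - 1 = -1 + 2*M)
m(A) = -⅙ + A/3 (m(A) = (-1 + 2*A)/6 = -⅙ + A/3)
(65 - 264)*(-255 + m(-1)) = (65 - 264)*(-255 + (-⅙ + (⅓)*(-1))) = -199*(-255 + (-⅙ - ⅓)) = -199*(-255 - ½) = -199*(-511/2) = 101689/2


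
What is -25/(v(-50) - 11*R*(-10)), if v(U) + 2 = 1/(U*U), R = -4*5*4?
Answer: 62500/22004999 ≈ 0.0028403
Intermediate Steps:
R = -80 (R = -20*4 = -80)
v(U) = -2 + U⁻² (v(U) = -2 + 1/(U*U) = -2 + U⁻²)
-25/(v(-50) - 11*R*(-10)) = -25/((-2 + (-50)⁻²) - 11*(-80)*(-10)) = -25/((-2 + 1/2500) + 880*(-10)) = -25/(-4999/2500 - 8800) = -25/(-22004999/2500) = -2500/22004999*(-25) = 62500/22004999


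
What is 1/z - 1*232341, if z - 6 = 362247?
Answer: -84166224272/362253 ≈ -2.3234e+5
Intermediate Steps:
z = 362253 (z = 6 + 362247 = 362253)
1/z - 1*232341 = 1/362253 - 1*232341 = 1/362253 - 232341 = -84166224272/362253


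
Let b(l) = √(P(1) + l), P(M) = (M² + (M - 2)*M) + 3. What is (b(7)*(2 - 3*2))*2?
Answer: -8*√10 ≈ -25.298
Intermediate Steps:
P(M) = 3 + M² + M*(-2 + M) (P(M) = (M² + (-2 + M)*M) + 3 = (M² + M*(-2 + M)) + 3 = 3 + M² + M*(-2 + M))
b(l) = √(3 + l) (b(l) = √((3 - 2*1 + 2*1²) + l) = √((3 - 2 + 2*1) + l) = √((3 - 2 + 2) + l) = √(3 + l))
(b(7)*(2 - 3*2))*2 = (√(3 + 7)*(2 - 3*2))*2 = (√10*(2 - 6))*2 = (√10*(-4))*2 = -4*√10*2 = -8*√10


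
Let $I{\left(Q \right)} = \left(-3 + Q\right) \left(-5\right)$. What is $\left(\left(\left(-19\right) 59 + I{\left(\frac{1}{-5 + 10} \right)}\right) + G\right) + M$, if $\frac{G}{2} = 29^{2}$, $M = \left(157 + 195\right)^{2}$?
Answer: $124479$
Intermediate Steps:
$I{\left(Q \right)} = 15 - 5 Q$
$M = 123904$ ($M = 352^{2} = 123904$)
$G = 1682$ ($G = 2 \cdot 29^{2} = 2 \cdot 841 = 1682$)
$\left(\left(\left(-19\right) 59 + I{\left(\frac{1}{-5 + 10} \right)}\right) + G\right) + M = \left(\left(\left(-19\right) 59 + \left(15 - \frac{5}{-5 + 10}\right)\right) + 1682\right) + 123904 = \left(\left(-1121 + \left(15 - \frac{5}{5}\right)\right) + 1682\right) + 123904 = \left(\left(-1121 + \left(15 - 1\right)\right) + 1682\right) + 123904 = \left(\left(-1121 + 14\right) + 1682\right) + 123904 = \left(-1107 + 1682\right) + 123904 = 575 + 123904 = 124479$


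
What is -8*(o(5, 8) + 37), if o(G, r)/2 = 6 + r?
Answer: -520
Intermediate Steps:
o(G, r) = 12 + 2*r (o(G, r) = 2*(6 + r) = 12 + 2*r)
-8*(o(5, 8) + 37) = -8*((12 + 2*8) + 37) = -8*((12 + 16) + 37) = -8*(28 + 37) = -8*65 = -520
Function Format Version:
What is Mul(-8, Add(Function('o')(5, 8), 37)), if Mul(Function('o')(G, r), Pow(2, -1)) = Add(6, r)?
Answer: -520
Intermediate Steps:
Function('o')(G, r) = Add(12, Mul(2, r)) (Function('o')(G, r) = Mul(2, Add(6, r)) = Add(12, Mul(2, r)))
Mul(-8, Add(Function('o')(5, 8), 37)) = Mul(-8, Add(Add(12, Mul(2, 8)), 37)) = Mul(-8, Add(Add(12, 16), 37)) = Mul(-8, Add(28, 37)) = Mul(-8, 65) = -520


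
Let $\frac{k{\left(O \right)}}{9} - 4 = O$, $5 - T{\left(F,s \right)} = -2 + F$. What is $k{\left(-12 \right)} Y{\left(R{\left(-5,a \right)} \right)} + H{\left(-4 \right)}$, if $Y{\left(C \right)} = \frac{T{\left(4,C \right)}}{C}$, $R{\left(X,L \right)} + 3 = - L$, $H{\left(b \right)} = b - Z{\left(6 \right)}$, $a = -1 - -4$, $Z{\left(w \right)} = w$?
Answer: $26$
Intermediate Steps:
$T{\left(F,s \right)} = 7 - F$ ($T{\left(F,s \right)} = 5 - \left(-2 + F\right) = 7 - F$)
$k{\left(O \right)} = 36 + 9 O$
$a = 3$ ($a = -1 + 4 = 3$)
$H{\left(b \right)} = -6 + b$ ($H{\left(b \right)} = b - 6 = -6 + b$)
$R{\left(X,L \right)} = -3 - L$
$Y{\left(C \right)} = \frac{3}{C}$ ($Y{\left(C \right)} = \frac{7 - 4}{C} = \frac{3}{C}$)
$k{\left(-12 \right)} Y{\left(R{\left(-5,a \right)} \right)} + H{\left(-4 \right)} = \left(36 + 9 \left(-12\right)\right) \frac{3}{-3 - 3} - 10 = \left(36 - 108\right) \frac{3}{-3 - 3} - 10 = - 72 \frac{3}{-6} - 10 = - 72 \cdot 3 \left(- \frac{1}{6}\right) - 10 = \left(-72\right) \left(- \frac{1}{2}\right) - 10 = 36 - 10 = 26$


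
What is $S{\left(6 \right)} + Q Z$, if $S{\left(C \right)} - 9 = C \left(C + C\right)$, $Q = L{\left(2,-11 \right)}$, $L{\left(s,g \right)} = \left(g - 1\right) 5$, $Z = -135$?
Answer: $8181$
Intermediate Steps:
$L{\left(s,g \right)} = -5 + 5 g$ ($L{\left(s,g \right)} = \left(-1 + g\right) 5 = -5 + 5 g$)
$Q = -60$ ($Q = -5 + 5 \left(-11\right) = -5 - 55 = -60$)
$S{\left(C \right)} = 9 + 2 C^{2}$ ($S{\left(C \right)} = 9 + C \left(C + C\right) = 9 + C 2 C = 9 + 2 C^{2}$)
$S{\left(6 \right)} + Q Z = \left(9 + 2 \cdot 6^{2}\right) - -8100 = \left(9 + 2 \cdot 36\right) + 8100 = \left(9 + 72\right) + 8100 = 81 + 8100 = 8181$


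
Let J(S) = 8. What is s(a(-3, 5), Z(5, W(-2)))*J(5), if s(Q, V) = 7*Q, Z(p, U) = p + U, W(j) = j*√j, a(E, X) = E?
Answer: -168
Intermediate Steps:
W(j) = j^(3/2)
Z(p, U) = U + p
s(a(-3, 5), Z(5, W(-2)))*J(5) = (7*(-3))*8 = -21*8 = -168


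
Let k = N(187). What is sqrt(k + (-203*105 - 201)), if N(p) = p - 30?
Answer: I*sqrt(21359) ≈ 146.15*I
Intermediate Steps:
N(p) = -30 + p
k = 157 (k = -30 + 187 = 157)
sqrt(k + (-203*105 - 201)) = sqrt(157 + (-203*105 - 201)) = sqrt(157 + (-21315 - 201)) = sqrt(157 - 21516) = sqrt(-21359) = I*sqrt(21359)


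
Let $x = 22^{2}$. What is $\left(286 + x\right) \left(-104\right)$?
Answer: $-80080$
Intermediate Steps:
$x = 484$
$\left(286 + x\right) \left(-104\right) = \left(286 + 484\right) \left(-104\right) = 770 \left(-104\right) = -80080$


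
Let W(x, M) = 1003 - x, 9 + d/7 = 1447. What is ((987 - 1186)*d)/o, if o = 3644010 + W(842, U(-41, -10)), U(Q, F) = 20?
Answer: -2003134/3644171 ≈ -0.54968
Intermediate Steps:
d = 10066 (d = -63 + 7*1447 = -63 + 10129 = 10066)
o = 3644171 (o = 3644010 + (1003 - 1*842) = 3644010 + (1003 - 842) = 3644010 + 161 = 3644171)
((987 - 1186)*d)/o = ((987 - 1186)*10066)/3644171 = -199*10066*(1/3644171) = -2003134*1/3644171 = -2003134/3644171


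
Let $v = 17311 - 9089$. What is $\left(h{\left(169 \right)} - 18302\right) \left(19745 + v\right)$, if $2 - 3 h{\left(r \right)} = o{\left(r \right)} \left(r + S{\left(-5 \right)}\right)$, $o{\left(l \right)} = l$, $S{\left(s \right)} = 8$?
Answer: $- \frac{2372077039}{3} \approx -7.9069 \cdot 10^{8}$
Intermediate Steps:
$v = 8222$
$h{\left(r \right)} = \frac{2}{3} - \frac{r \left(8 + r\right)}{3}$ ($h{\left(r \right)} = \frac{2}{3} - \frac{r \left(r + 8\right)}{3} = \frac{2}{3} - \frac{r \left(8 + r\right)}{3}$)
$\left(h{\left(169 \right)} - 18302\right) \left(19745 + v\right) = \left(\left(\frac{2}{3} - \frac{1352}{3} - \frac{169^{2}}{3}\right) - 18302\right) \left(19745 + 8222\right) = \left(\left(\frac{2}{3} - \frac{1352}{3} - \frac{28561}{3}\right) - 18302\right) 27967 = \left(- \frac{29911}{3} - 18302\right) 27967 = \left(- \frac{84817}{3}\right) 27967 = - \frac{2372077039}{3}$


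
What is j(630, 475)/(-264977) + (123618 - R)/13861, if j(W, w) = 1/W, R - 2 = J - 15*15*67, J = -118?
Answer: 23172151193729/2313893104110 ≈ 10.014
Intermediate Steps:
R = -15191 (R = 2 + (-118 - 15*15*67) = 2 + (-118 - 225*67) = 2 + (-118 - 15075) = 2 - 15193 = -15191)
j(630, 475)/(-264977) + (123618 - R)/13861 = 1/(630*(-264977)) + (123618 - 1*(-15191))/13861 = (1/630)*(-1/264977) + (123618 + 15191)*(1/13861) = -1/166935510 + 138809*(1/13861) = -1/166935510 + 138809/13861 = 23172151193729/2313893104110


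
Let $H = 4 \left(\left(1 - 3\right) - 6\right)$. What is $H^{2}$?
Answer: $1024$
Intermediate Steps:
$H = -32$ ($H = 4 \left(\left(1 - 3\right) - 6\right) = 4 \left(-2 - 6\right) = 4 \left(-8\right) = -32$)
$H^{2} = \left(-32\right)^{2} = 1024$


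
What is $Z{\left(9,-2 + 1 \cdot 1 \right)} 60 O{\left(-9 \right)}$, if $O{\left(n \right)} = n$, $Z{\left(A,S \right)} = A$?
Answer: $-4860$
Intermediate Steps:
$Z{\left(9,-2 + 1 \cdot 1 \right)} 60 O{\left(-9 \right)} = 9 \cdot 60 \left(-9\right) = 540 \left(-9\right) = -4860$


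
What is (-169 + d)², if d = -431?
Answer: 360000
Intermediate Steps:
(-169 + d)² = (-169 - 431)² = (-600)² = 360000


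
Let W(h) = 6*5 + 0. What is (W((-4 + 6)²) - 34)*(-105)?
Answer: 420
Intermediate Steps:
W(h) = 30 (W(h) = 30 + 0 = 30)
(W((-4 + 6)²) - 34)*(-105) = (30 - 34)*(-105) = -4*(-105) = 420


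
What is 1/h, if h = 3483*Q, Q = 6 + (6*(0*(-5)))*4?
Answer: 1/20898 ≈ 4.7851e-5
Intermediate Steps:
Q = 6 (Q = 6 + (6*0)*4 = 6 + 0*4 = 6 + 0 = 6)
h = 20898 (h = 3483*6 = 20898)
1/h = 1/20898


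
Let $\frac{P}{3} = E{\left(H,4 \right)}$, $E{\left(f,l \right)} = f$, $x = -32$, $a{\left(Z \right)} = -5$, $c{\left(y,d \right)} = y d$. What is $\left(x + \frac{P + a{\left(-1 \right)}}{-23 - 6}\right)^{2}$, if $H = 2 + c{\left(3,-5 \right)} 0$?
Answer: $\frac{863041}{841} \approx 1026.2$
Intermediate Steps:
$c{\left(y,d \right)} = d y$
$H = 2$ ($H = 2 + \left(-5\right) 3 \cdot 0 = 2 - 0 = 2 + 0 = 2$)
$P = 6$ ($P = 3 \cdot 2 = 6$)
$\left(x + \frac{P + a{\left(-1 \right)}}{-23 - 6}\right)^{2} = \left(-32 + \frac{6 - 5}{-23 - 6}\right)^{2} = \left(-32 + 1 \frac{1}{-29}\right)^{2} = \left(-32 + 1 \left(- \frac{1}{29}\right)\right)^{2} = \left(-32 - \frac{1}{29}\right)^{2} = \left(- \frac{929}{29}\right)^{2} = \frac{863041}{841}$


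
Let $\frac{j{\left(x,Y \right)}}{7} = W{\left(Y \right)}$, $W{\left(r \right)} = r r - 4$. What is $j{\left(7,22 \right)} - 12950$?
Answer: $-9590$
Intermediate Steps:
$W{\left(r \right)} = -4 + r^{2}$ ($W{\left(r \right)} = r^{2} - 4 = -4 + r^{2}$)
$j{\left(x,Y \right)} = -28 + 7 Y^{2}$ ($j{\left(x,Y \right)} = 7 \left(-4 + Y^{2}\right) = -28 + 7 Y^{2}$)
$j{\left(7,22 \right)} - 12950 = \left(-28 + 7 \cdot 22^{2}\right) - 12950 = \left(-28 + 7 \cdot 484\right) - 12950 = \left(-28 + 3388\right) - 12950 = 3360 - 12950 = -9590$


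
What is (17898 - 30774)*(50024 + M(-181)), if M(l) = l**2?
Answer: -1065939660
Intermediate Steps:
(17898 - 30774)*(50024 + M(-181)) = (17898 - 30774)*(50024 + (-181)**2) = -12876*(50024 + 32761) = -12876*82785 = -1065939660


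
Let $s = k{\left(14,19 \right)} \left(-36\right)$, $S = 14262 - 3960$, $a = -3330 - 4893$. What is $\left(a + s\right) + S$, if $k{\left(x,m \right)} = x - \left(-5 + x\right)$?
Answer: $1899$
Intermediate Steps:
$k{\left(x,m \right)} = 5$
$a = -8223$
$S = 10302$
$s = -180$ ($s = 5 \left(-36\right) = -180$)
$\left(a + s\right) + S = \left(-8223 - 180\right) + 10302 = -8403 + 10302 = 1899$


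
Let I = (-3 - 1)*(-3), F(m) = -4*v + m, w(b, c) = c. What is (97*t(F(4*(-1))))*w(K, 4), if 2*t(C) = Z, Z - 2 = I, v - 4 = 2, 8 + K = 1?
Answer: 2716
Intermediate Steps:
K = -7 (K = -8 + 1 = -7)
v = 6 (v = 4 + 2 = 6)
F(m) = -24 + m (F(m) = -4*6 + m = -24 + m)
I = 12 (I = -4*(-3) = 12)
Z = 14 (Z = 2 + 12 = 14)
t(C) = 7 (t(C) = (½)*14 = 7)
(97*t(F(4*(-1))))*w(K, 4) = (97*7)*4 = 679*4 = 2716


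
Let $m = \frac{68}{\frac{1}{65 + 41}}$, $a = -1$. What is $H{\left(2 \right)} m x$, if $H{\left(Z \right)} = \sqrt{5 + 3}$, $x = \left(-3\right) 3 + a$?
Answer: $- 144160 \sqrt{2} \approx -2.0387 \cdot 10^{5}$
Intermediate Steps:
$x = -10$ ($x = \left(-3\right) 3 - 1 = -9 - 1 = -10$)
$H{\left(Z \right)} = 2 \sqrt{2}$ ($H{\left(Z \right)} = \sqrt{8} = 2 \sqrt{2}$)
$m = 7208$ ($m = \frac{68}{\frac{1}{106}} = 68 \frac{1}{\frac{1}{106}} = 68 \cdot 106 = 7208$)
$H{\left(2 \right)} m x = 2 \sqrt{2} \cdot 7208 \left(-10\right) = 14416 \sqrt{2} \left(-10\right) = - 144160 \sqrt{2}$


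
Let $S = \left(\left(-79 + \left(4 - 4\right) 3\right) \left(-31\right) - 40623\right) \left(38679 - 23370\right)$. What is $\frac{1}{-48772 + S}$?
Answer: $- \frac{1}{584454538} \approx -1.711 \cdot 10^{-9}$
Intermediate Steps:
$S = -584405766$ ($S = \left(\left(-79 + 0 \cdot 3\right) \left(-31\right) - 40623\right) 15309 = \left(\left(-79 + 0\right) \left(-31\right) - 40623\right) 15309 = \left(\left(-79\right) \left(-31\right) - 40623\right) 15309 = \left(2449 - 40623\right) 15309 = \left(-38174\right) 15309 = -584405766$)
$\frac{1}{-48772 + S} = \frac{1}{-48772 - 584405766} = \frac{1}{-584454538} = - \frac{1}{584454538}$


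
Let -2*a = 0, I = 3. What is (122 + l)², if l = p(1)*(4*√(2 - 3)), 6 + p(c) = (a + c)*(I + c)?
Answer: 14820 - 1952*I ≈ 14820.0 - 1952.0*I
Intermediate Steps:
a = 0 (a = -½*0 = 0)
p(c) = -6 + c*(3 + c) (p(c) = -6 + (0 + c)*(3 + c) = -6 + c*(3 + c))
l = -8*I (l = (-6 + 1² + 3*1)*(4*√(2 - 3)) = (-6 + 1 + 3)*(4*√(-1)) = -8*I ≈ -8.0*I)
(122 + l)² = (122 - 8*I)²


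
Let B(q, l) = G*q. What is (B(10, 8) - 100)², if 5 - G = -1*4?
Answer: 100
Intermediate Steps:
G = 9 (G = 5 - (-1)*4 = 5 - 1*(-4) = 5 + 4 = 9)
B(q, l) = 9*q
(B(10, 8) - 100)² = (9*10 - 100)² = (90 - 100)² = (-10)² = 100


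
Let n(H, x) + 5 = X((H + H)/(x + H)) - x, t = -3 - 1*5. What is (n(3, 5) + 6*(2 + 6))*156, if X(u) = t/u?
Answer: 4264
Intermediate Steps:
t = -8 (t = -3 - 5 = -8)
X(u) = -8/u
n(H, x) = -5 - x - 4*(H + x)/H (n(H, x) = -5 + (-8*(x + H)/(H + H) - x) = -5 + (-8*(H + x)/(2*H) - x) = -5 + (-4*(H + x)/H - x) = -5 + (-x - 4*(H + x)/H) = -5 - x - 4*(H + x)/H)
(n(3, 5) + 6*(2 + 6))*156 = ((-9 - 1*5 - 4*5/3) + 6*(2 + 6))*156 = ((-9 - 5 - 4*5*1/3) + 6*8)*156 = ((-9 - 5 - 20/3) + 48)*156 = (-62/3 + 48)*156 = (82/3)*156 = 4264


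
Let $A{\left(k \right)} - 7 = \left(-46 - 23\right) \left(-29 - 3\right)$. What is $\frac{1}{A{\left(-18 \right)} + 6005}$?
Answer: $\frac{1}{8220} \approx 0.00012165$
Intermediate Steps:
$A{\left(k \right)} = 2215$ ($A{\left(k \right)} = 7 + \left(-46 - 23\right) \left(-29 - 3\right) = 7 - -2208 = 7 + 2208 = 2215$)
$\frac{1}{A{\left(-18 \right)} + 6005} = \frac{1}{2215 + 6005} = \frac{1}{8220}$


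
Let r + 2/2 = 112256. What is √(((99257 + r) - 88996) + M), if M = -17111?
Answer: √105405 ≈ 324.66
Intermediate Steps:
r = 112255 (r = -1 + 112256 = 112255)
√(((99257 + r) - 88996) + M) = √(((99257 + 112255) - 88996) - 17111) = √((211512 - 88996) - 17111) = √(122516 - 17111) = √105405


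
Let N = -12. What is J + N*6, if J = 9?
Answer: -63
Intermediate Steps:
J + N*6 = 9 - 12*6 = 9 - 72 = -63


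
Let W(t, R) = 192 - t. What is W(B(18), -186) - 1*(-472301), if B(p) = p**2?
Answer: 472169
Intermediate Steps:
W(B(18), -186) - 1*(-472301) = (192 - 1*18**2) - 1*(-472301) = (192 - 1*324) + 472301 = (192 - 324) + 472301 = -132 + 472301 = 472169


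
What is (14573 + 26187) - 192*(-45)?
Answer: 49400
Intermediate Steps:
(14573 + 26187) - 192*(-45) = 40760 + 8640 = 49400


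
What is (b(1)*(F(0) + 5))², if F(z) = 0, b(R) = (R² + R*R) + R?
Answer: 225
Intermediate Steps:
b(R) = R + 2*R² (b(R) = (R² + R²) + R = 2*R² + R = R + 2*R²)
(b(1)*(F(0) + 5))² = ((1*(1 + 2*1))*(0 + 5))² = ((1*(1 + 2))*5)² = ((1*3)*5)² = (3*5)² = 15² = 225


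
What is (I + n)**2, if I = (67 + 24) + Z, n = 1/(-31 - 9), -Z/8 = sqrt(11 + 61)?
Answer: 20615121/1600 - 43668*sqrt(2)/5 ≈ 533.28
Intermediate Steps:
Z = -48*sqrt(2) (Z = -8*sqrt(11 + 61) = -48*sqrt(2) ≈ -67.882)
n = -1/40 (n = 1/(-40) = -1/40 ≈ -0.025000)
I = 91 - 48*sqrt(2) (I = (67 + 24) - 48*sqrt(2) = 91 - 48*sqrt(2) ≈ 23.118)
(I + n)**2 = ((91 - 48*sqrt(2)) - 1/40)**2 = (3639/40 - 48*sqrt(2))**2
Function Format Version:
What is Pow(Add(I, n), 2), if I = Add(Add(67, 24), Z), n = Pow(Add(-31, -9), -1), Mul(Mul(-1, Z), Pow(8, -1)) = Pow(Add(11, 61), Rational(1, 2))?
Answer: Add(Rational(20615121, 1600), Mul(Rational(-43668, 5), Pow(2, Rational(1, 2)))) ≈ 533.28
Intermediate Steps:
Z = Mul(-48, Pow(2, Rational(1, 2))) (Z = Mul(-8, Pow(Add(11, 61), Rational(1, 2))) = Mul(-8, Pow(72, Rational(1, 2))) = Mul(-8, Mul(6, Pow(2, Rational(1, 2)))) = Mul(-48, Pow(2, Rational(1, 2))) ≈ -67.882)
n = Rational(-1, 40) (n = Pow(-40, -1) = Rational(-1, 40) ≈ -0.025000)
I = Add(91, Mul(-48, Pow(2, Rational(1, 2)))) (I = Add(Add(67, 24), Mul(-48, Pow(2, Rational(1, 2)))) = Add(91, Mul(-48, Pow(2, Rational(1, 2)))) ≈ 23.118)
Pow(Add(I, n), 2) = Pow(Add(Add(91, Mul(-48, Pow(2, Rational(1, 2)))), Rational(-1, 40)), 2) = Pow(Add(Rational(3639, 40), Mul(-48, Pow(2, Rational(1, 2)))), 2)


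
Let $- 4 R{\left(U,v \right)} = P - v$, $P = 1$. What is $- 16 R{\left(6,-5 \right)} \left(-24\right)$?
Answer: $-576$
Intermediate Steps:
$R{\left(U,v \right)} = - \frac{1}{4} + \frac{v}{4}$ ($R{\left(U,v \right)} = - \frac{1 - v}{4} = - \frac{1}{4} + \frac{v}{4}$)
$- 16 R{\left(6,-5 \right)} \left(-24\right) = - 16 \left(- \frac{1}{4} + \frac{1}{4} \left(-5\right)\right) \left(-24\right) = - 16 \left(- \frac{1}{4} - \frac{5}{4}\right) \left(-24\right) = \left(-16\right) \left(- \frac{3}{2}\right) \left(-24\right) = 24 \left(-24\right) = -576$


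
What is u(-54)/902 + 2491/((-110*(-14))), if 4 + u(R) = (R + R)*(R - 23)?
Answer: 683971/63140 ≈ 10.833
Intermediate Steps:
u(R) = -4 + 2*R*(-23 + R) (u(R) = -4 + (R + R)*(R - 23) = -4 + (2*R)*(-23 + R) = -4 + 2*R*(-23 + R))
u(-54)/902 + 2491/((-110*(-14))) = (-4 - 46*(-54) + 2*(-54)²)/902 + 2491/((-110*(-14))) = (-4 + 2484 + 2*2916)*(1/902) + 2491/1540 = (-4 + 2484 + 5832)*(1/902) + 2491*(1/1540) = 8312*(1/902) + 2491/1540 = 4156/451 + 2491/1540 = 683971/63140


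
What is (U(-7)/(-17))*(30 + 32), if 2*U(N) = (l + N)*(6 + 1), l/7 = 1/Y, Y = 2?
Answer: 1519/34 ≈ 44.676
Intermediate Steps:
l = 7/2 ≈ 3.5000
U(N) = 49/4 + 7*N/2 (U(N) = ((7/2 + N)*(6 + 1))/2 = ((7/2 + N)*7)/2 = (49/2 + 7*N)/2 = 49/4 + 7*N/2)
(U(-7)/(-17))*(30 + 32) = ((49/4 + (7/2)*(-7))/(-17))*(30 + 32) = ((49/4 - 49/2)*(-1/17))*62 = -49/4*(-1/17)*62 = (49/68)*62 = 1519/34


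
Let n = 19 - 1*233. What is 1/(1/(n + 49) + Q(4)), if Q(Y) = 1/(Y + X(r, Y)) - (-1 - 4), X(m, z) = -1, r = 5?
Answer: 55/293 ≈ 0.18771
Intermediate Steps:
n = -214 (n = 19 - 233 = -214)
Q(Y) = 5 + 1/(-1 + Y) (Q(Y) = 1/(Y - 1) - (-1 - 4) = 1/(-1 + Y) - 1*(-5) = 1/(-1 + Y) + 5 = 5 + 1/(-1 + Y))
1/(1/(n + 49) + Q(4)) = 1/(1/(-214 + 49) + (-4 + 5*4)/(-1 + 4)) = 1/(1/(-165) + (-4 + 20)/3) = 1/(-1/165 + (⅓)*16) = 1/(-1/165 + 16/3) = 1/(293/55) = 55/293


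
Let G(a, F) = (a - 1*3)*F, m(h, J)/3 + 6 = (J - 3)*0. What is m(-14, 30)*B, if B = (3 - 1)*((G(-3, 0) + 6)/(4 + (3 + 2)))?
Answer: -24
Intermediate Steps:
m(h, J) = -18 (m(h, J) = -18 + 3*((J - 3)*0) = -18 + 3*((-3 + J)*0) = -18 + 3*0 = -18 + 0 = -18)
G(a, F) = F*(-3 + a) (G(a, F) = (a - 3)*F = (-3 + a)*F = F*(-3 + a))
B = 4/3 (B = (3 - 1)*((0*(-3 - 3) + 6)/(4 + (3 + 2))) = 2*((0*(-6) + 6)/(4 + 5)) = 2*((0 + 6)/9) = 2*(6*(⅑)) = 2*(⅔) = 4/3 ≈ 1.3333)
m(-14, 30)*B = -18*4/3 = -24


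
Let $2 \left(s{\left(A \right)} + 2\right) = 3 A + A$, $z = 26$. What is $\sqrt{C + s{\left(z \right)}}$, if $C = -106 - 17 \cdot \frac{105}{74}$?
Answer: $\frac{77 i \sqrt{74}}{74} \approx 8.9511 i$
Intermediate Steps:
$C = - \frac{9629}{74}$ ($C = -106 - 17 \cdot 105 \cdot \frac{1}{74} = -106 - \frac{1785}{74} = - \frac{9629}{74} \approx -130.12$)
$s{\left(A \right)} = -2 + 2 A$ ($s{\left(A \right)} = -2 + \frac{3 A + A}{2} = -2 + \frac{4 A}{2} = -2 + 2 A$)
$\sqrt{C + s{\left(z \right)}} = \sqrt{- \frac{9629}{74} + \left(-2 + 2 \cdot 26\right)} = \sqrt{- \frac{9629}{74} + \left(-2 + 52\right)} = \sqrt{- \frac{9629}{74} + 50} = \sqrt{- \frac{5929}{74}} = \frac{77 i \sqrt{74}}{74}$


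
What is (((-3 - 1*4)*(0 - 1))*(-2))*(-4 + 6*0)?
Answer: 56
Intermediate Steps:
(((-3 - 1*4)*(0 - 1))*(-2))*(-4 + 6*0) = (((-3 - 4)*(-1))*(-2))*(-4 + 0) = (-7*(-1)*(-2))*(-4) = (7*(-2))*(-4) = -14*(-4) = 56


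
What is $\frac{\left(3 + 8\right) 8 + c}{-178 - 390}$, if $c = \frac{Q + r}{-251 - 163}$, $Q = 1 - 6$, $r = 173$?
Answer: $- \frac{1511}{9798} \approx -0.15422$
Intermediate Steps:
$Q = -5$ ($Q = 1 - 6 = -5$)
$c = - \frac{28}{69}$ ($c = \frac{-5 + 173}{-251 - 163} = \frac{168}{-414} = 168 \left(- \frac{1}{414}\right) = - \frac{28}{69} \approx -0.4058$)
$\frac{\left(3 + 8\right) 8 + c}{-178 - 390} = \frac{\left(3 + 8\right) 8 - \frac{28}{69}}{-178 - 390} = \frac{11 \cdot 8 - \frac{28}{69}}{-568} = \left(88 - \frac{28}{69}\right) \left(- \frac{1}{568}\right) = \frac{6044}{69} \left(- \frac{1}{568}\right) = - \frac{1511}{9798}$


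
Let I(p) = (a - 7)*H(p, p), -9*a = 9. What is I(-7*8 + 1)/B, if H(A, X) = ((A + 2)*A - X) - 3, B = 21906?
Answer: -3956/3651 ≈ -1.0835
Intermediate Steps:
a = -1 (a = -⅑*9 = -1)
H(A, X) = -3 - X + A*(2 + A) (H(A, X) = ((2 + A)*A - X) - 3 = (A*(2 + A) - X) - 3 = (-X + A*(2 + A)) - 3 = -3 - X + A*(2 + A))
I(p) = 24 - 8*p - 8*p² (I(p) = (-1 - 7)*(-3 + p² - p + 2*p) = -8*(-3 + p + p²) = 24 - 8*p - 8*p²)
I(-7*8 + 1)/B = (24 - 8*(-7*8 + 1) - 8*(-7*8 + 1)²)/21906 = (24 - 8*(-56 + 1) - 8*(-56 + 1)²)*(1/21906) = (24 - 8*(-55) - 8*(-55)²)*(1/21906) = (24 + 440 - 8*3025)*(1/21906) = (24 + 440 - 24200)*(1/21906) = -23736*1/21906 = -3956/3651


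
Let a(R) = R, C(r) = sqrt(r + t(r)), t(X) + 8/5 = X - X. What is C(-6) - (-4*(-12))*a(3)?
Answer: -144 + I*sqrt(190)/5 ≈ -144.0 + 2.7568*I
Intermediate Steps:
t(X) = -8/5 (t(X) = -8/5 + (X - X) = -8/5 + 0 = -8/5)
C(r) = sqrt(-8/5 + r) (C(r) = sqrt(r - 8/5) = sqrt(-8/5 + r))
C(-6) - (-4*(-12))*a(3) = sqrt(-40 + 25*(-6))/5 - (-4*(-12))*3 = sqrt(-40 - 150)/5 - 48*3 = sqrt(-190)/5 - 1*144 = (I*sqrt(190))/5 - 144 = I*sqrt(190)/5 - 144 = -144 + I*sqrt(190)/5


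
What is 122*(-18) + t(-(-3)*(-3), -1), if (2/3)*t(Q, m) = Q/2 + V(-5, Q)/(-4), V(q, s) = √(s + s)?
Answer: -8811/4 - 9*I*√2/8 ≈ -2202.8 - 1.591*I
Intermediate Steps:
V(q, s) = √2*√s (V(q, s) = √(2*s) = √2*√s)
t(Q, m) = 3*Q/4 - 3*√2*√Q/8 (t(Q, m) = 3*(Q/2 + (√2*√Q)/(-4))/2 = 3*(Q*(½) + (√2*√Q)*(-¼))/2 = 3*(Q/2 - √2*√Q/4)/2 = 3*Q/4 - 3*√2*√Q/8)
122*(-18) + t(-(-3)*(-3), -1) = 122*(-18) + (3*(-(-3)*(-3))/4 - 3*√2*√(-(-3)*(-3))/8) = -2196 + (3*(-1*9)/4 - 3*√2*√(-1*9)/8) = -2196 + ((¾)*(-9) - 3*√2*√(-9)/8) = -2196 + (-27/4 - 3*√2*3*I/8) = -2196 + (-27/4 - 9*I*√2/8) = -8811/4 - 9*I*√2/8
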